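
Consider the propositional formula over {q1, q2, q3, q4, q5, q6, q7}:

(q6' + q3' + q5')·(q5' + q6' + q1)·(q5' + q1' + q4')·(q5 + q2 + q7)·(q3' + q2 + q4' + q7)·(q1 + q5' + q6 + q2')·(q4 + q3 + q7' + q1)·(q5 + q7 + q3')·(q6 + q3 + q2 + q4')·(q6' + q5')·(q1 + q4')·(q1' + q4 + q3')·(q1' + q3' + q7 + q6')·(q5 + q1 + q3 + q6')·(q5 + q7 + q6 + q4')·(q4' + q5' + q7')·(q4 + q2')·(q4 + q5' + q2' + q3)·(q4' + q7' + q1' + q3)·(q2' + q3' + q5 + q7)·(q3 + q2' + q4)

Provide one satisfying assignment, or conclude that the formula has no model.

Try q6 = 1.
The clause (q5') is unit, so q5 = 0.
Try q2 = 0.
The clause (q7) is unit, so q7 = 1.
Try q1 = 0.
The clause (q4') is unit, so q4 = 0.
The clause (q3) is unit, so q3 = 1.
All clauses are satisfied.

q1=0,  q2=0,  q3=1,  q4=0,  q5=0,  q6=1,  q7=1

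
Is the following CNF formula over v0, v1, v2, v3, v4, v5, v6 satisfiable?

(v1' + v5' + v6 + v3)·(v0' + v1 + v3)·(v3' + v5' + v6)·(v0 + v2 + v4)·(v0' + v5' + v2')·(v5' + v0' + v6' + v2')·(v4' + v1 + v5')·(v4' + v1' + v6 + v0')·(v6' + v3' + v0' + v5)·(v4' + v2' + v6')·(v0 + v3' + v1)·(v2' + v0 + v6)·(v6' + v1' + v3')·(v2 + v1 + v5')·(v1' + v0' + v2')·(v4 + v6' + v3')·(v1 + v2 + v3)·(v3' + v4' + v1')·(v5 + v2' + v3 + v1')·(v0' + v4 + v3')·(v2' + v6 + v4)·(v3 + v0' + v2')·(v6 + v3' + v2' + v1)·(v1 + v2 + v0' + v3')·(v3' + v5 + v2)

Yes, satisfiable

Branch on v0: set v0 = 0.
Branch on v2: set v2 = 1.
The clause (v6) is unit, so v6 = 1.
The clause (v4') is unit, so v4 = 0.
The clause (v3') is unit, so v3 = 0.
Branch on v5: set v5 = 1.
No clause remains; v1 is free.
A satisfying assignment: v0: 0, v1: 1, v2: 1, v3: 0, v4: 0, v5: 1, v6: 1.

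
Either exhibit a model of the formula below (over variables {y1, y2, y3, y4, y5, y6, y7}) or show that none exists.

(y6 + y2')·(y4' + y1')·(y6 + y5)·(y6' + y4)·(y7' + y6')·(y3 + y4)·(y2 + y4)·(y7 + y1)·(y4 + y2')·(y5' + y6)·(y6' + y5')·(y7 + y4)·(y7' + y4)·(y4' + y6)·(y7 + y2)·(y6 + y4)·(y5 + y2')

UNSATISFIABLE

Try y6 = 1.
The clause (y4) is unit, so y4 = 1.
The clause (y1') is unit, so y1 = 0.
The clause (y7') is unit, so y7 = 0.
But (y7) is also a unit clause — contradiction.
That branch fails; take y6 = 0 instead.
The clause (y2') is unit, so y2 = 0.
The clause (y5) is unit, so y5 = 1.
But (y5') is also a unit clause — contradiction.
Neither y6 = 1 nor y6 = 0 works.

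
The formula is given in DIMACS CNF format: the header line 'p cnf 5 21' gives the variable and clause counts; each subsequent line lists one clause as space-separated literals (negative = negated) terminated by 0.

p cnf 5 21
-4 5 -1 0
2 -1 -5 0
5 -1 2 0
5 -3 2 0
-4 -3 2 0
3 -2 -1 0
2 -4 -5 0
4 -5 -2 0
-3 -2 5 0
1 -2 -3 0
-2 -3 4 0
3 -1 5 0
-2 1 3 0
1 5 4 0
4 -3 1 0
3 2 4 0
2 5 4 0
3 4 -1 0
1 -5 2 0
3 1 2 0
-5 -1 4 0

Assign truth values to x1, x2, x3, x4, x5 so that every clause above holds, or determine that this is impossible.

x1 ↦ True; x2 ↦ True; x3 ↦ True; x4 ↦ True; x5 ↦ True

Try x4 = True.
Try x5 = True.
Unit clause (x2) forces x2 = True.
Try x3 = True.
Unit clause (x1) forces x1 = True.
This assignment satisfies each clause.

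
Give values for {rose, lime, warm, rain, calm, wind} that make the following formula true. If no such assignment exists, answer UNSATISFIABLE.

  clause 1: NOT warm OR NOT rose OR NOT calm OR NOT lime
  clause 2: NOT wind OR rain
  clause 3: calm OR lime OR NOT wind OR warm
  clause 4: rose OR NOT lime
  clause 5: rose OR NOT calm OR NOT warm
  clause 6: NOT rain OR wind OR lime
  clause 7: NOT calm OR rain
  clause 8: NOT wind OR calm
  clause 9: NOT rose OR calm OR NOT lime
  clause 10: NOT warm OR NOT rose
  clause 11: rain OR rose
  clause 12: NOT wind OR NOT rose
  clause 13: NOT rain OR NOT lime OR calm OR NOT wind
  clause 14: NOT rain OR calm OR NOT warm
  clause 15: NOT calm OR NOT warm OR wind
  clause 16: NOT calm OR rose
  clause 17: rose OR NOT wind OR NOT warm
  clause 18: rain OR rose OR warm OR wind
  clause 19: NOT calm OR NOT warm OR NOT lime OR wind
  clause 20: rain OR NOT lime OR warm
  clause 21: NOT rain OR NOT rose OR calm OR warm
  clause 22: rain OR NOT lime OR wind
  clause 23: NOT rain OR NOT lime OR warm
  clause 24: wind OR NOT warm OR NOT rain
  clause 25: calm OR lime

Branch on wind: set wind = false.
Branch on rose: set rose = true.
The clause (NOT warm) is unit, so warm = false.
Branch on rain: set rain = false.
The clause (NOT calm) is unit, so calm = false.
The clause (NOT lime) is unit, so lime = false.
Now (lime) is unsatisfied and unit — conflict.
Undo rain and try rain = true.
The clause (lime) is unit, so lime = true.
Now (NOT lime) is unsatisfied and unit — conflict.
Either choice for rain ends in contradiction.
Undo rose and try rose = false.
The clause (NOT lime) is unit, so lime = false.
The clause (NOT rain) is unit, so rain = false.
Now (rain) is unsatisfied and unit — conflict.
Either choice for rose ends in contradiction.
Undo wind and try wind = true.
The clause (rain) is unit, so rain = true.
The clause (calm) is unit, so calm = true.
The clause (NOT rose) is unit, so rose = false.
Now (rose) is unsatisfied and unit — conflict.
Either choice for wind ends in contradiction.

UNSATISFIABLE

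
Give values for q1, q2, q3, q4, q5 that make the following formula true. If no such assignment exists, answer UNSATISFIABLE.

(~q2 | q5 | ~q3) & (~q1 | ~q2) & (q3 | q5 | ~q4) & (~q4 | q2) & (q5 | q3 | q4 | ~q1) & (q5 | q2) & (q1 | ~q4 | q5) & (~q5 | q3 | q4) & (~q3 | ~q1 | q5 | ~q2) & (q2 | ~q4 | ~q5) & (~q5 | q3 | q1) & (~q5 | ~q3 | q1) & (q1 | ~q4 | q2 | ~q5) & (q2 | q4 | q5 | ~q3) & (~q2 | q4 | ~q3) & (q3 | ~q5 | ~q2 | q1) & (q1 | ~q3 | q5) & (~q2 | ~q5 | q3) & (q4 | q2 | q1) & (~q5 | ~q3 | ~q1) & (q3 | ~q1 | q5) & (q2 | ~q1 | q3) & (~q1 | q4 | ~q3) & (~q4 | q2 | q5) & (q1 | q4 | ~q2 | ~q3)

q1=0,  q2=1,  q3=0,  q4=0,  q5=0

Case q1 = 0:
Case q4 = 0:
Unit clause (q2) forces q2 = 1.
Unit clause (~q3) forces q3 = 0.
Unit clause (~q5) forces q5 = 0.
All clauses are satisfied.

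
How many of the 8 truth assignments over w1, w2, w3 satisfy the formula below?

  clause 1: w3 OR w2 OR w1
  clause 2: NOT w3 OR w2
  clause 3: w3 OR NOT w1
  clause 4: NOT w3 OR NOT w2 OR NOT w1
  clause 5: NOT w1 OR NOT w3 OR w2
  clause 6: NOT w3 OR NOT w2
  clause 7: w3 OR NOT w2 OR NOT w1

There are 2^3 = 8 truth assignments over (w1, w2, w3).
Check each against the 7 clauses (columns in the order w1, w2, w3):
  F F F  ✗ fails (w3 OR w2 OR w1)
  F F T  ✗ fails (NOT w3 OR w2)
  F T F  ✓ satisfies all
  F T T  ✗ fails (NOT w3 OR NOT w2)
  T F F  ✗ fails (w3 OR NOT w1)
  T F T  ✗ fails (NOT w3 OR w2)
  T T F  ✗ fails (w3 OR NOT w1)
  T T T  ✗ fails (NOT w3 OR NOT w2 OR NOT w1)
1 of the 8 rows is a model.

1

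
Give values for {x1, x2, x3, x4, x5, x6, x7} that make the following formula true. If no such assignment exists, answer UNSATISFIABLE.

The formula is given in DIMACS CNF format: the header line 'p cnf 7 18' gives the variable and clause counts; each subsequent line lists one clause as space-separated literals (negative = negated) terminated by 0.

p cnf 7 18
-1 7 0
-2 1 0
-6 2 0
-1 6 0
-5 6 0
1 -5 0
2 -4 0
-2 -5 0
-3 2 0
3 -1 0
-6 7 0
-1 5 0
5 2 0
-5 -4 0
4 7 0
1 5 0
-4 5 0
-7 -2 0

UNSATISFIABLE

Try x1 = False.
From the singleton clause (¬x2), x2 = False.
From the singleton clause (¬x6), x6 = False.
From the singleton clause (¬x5), x5 = False.
Now (x5) is unsatisfied and unit — conflict.
That branch fails; take x1 = True instead.
From the singleton clause (x7), x7 = True.
From the singleton clause (x6), x6 = True.
From the singleton clause (x2), x2 = True.
Now (¬x2) is unsatisfied and unit — conflict.
Both values of x1 lead to a conflict.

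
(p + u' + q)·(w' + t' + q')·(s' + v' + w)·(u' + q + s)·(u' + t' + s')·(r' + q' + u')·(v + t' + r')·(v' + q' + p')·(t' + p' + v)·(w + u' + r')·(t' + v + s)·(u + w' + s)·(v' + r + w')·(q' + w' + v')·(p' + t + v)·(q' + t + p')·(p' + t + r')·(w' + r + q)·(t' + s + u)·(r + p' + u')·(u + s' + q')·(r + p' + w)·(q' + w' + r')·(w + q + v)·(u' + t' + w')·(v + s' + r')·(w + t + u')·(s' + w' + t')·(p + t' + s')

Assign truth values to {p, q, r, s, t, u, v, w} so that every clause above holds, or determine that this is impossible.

p=0, q=0, r=1, s=1, t=0, u=0, v=1, w=1

Case p = 0:
Case u = 0:
Case w = 1:
From the singleton clause (s), s = 1.
From the singleton clause (q'), q = 0.
From the singleton clause (r), r = 1.
From the singleton clause (v), v = 1.
From the singleton clause (t'), t = 0.
All clauses are satisfied.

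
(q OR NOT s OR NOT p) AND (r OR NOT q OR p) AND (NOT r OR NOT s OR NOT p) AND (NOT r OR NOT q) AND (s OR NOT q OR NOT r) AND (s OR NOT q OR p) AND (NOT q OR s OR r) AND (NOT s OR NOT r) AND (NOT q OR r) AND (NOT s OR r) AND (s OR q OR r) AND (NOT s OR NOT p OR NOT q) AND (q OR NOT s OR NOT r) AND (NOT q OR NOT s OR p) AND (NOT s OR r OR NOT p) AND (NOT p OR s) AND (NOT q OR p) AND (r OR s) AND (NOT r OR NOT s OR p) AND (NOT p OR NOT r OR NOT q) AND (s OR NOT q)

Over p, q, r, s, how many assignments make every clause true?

1

There are 2^4 = 16 truth assignments over (p, q, r, s).
Check each against the 21 clauses (columns in the order p, q, r, s):
  F F F F  ✗ fails (s OR q OR r)
  F F F T  ✗ fails (NOT s OR r)
  F F T F  ✓ satisfies all
  F F T T  ✗ fails (NOT s OR NOT r)
  F T F F  ✗ fails (r OR NOT q OR p)
  F T F T  ✗ fails (r OR NOT q OR p)
  F T T F  ✗ fails (NOT r OR NOT q)
  F T T T  ✗ fails (NOT r OR NOT q)
  T F F F  ✗ fails (s OR q OR r)
  T F F T  ✗ fails (q OR NOT s OR NOT p)
  T F T F  ✗ fails (NOT p OR s)
  T F T T  ✗ fails (q OR NOT s OR NOT p)
  T T F F  ✗ fails (NOT q OR s OR r)
  T T F T  ✗ fails (NOT q OR r)
  T T T F  ✗ fails (NOT r OR NOT q)
  T T T T  ✗ fails (NOT r OR NOT s OR NOT p)
1 of the 16 rows is a model.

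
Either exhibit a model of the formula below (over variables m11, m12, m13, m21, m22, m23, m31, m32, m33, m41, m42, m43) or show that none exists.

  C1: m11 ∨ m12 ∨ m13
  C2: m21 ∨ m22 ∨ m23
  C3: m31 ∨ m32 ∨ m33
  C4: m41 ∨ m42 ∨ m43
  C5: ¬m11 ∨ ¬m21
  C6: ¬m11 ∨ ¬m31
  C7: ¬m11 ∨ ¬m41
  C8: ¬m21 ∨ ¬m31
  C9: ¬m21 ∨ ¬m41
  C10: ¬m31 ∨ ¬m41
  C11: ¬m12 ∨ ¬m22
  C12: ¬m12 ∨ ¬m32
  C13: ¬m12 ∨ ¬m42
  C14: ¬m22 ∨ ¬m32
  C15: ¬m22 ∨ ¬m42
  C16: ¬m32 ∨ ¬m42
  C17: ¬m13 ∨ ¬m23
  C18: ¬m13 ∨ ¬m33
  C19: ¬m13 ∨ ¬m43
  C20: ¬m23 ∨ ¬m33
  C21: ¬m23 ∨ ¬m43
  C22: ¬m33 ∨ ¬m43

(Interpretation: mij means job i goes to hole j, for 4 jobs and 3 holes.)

Try m11 = False.
Try m12 = True.
The clause (¬m22) is unit, so m22 = False.
The clause (¬m32) is unit, so m32 = False.
The clause (¬m42) is unit, so m42 = False.
Try m21 = True.
The clause (¬m31) is unit, so m31 = False.
The clause (m33) is unit, so m33 = True.
The clause (¬m41) is unit, so m41 = False.
The clause (m43) is unit, so m43 = True.
Now (¬m43) is unsatisfied and unit — conflict.
Backtrack on m21: now try m21 = False.
The clause (m23) is unit, so m23 = True.
The clause (¬m13) is unit, so m13 = False.
The clause (¬m33) is unit, so m33 = False.
The clause (m31) is unit, so m31 = True.
The clause (¬m41) is unit, so m41 = False.
The clause (m43) is unit, so m43 = True.
Now (¬m43) is unsatisfied and unit — conflict.
Either choice for m21 ends in contradiction.
Backtrack on m12: now try m12 = False.
The clause (m13) is unit, so m13 = True.
The clause (¬m23) is unit, so m23 = False.
The clause (¬m33) is unit, so m33 = False.
The clause (¬m43) is unit, so m43 = False.
Try m21 = True.
The clause (¬m31) is unit, so m31 = False.
The clause (m32) is unit, so m32 = True.
The clause (¬m41) is unit, so m41 = False.
The clause (m42) is unit, so m42 = True.
Now (¬m42) is unsatisfied and unit — conflict.
Backtrack on m21: now try m21 = False.
The clause (m22) is unit, so m22 = True.
The clause (¬m32) is unit, so m32 = False.
The clause (m31) is unit, so m31 = True.
The clause (¬m41) is unit, so m41 = False.
The clause (m42) is unit, so m42 = True.
Now (¬m42) is unsatisfied and unit — conflict.
Either choice for m21 ends in contradiction.
Either choice for m12 ends in contradiction.
Backtrack on m11: now try m11 = True.
The clause (¬m21) is unit, so m21 = False.
The clause (¬m31) is unit, so m31 = False.
The clause (¬m41) is unit, so m41 = False.
Try m22 = True.
The clause (¬m12) is unit, so m12 = False.
The clause (¬m32) is unit, so m32 = False.
The clause (m33) is unit, so m33 = True.
The clause (¬m42) is unit, so m42 = False.
The clause (m43) is unit, so m43 = True.
Now (¬m43) is unsatisfied and unit — conflict.
Backtrack on m22: now try m22 = False.
The clause (m23) is unit, so m23 = True.
The clause (¬m13) is unit, so m13 = False.
The clause (¬m33) is unit, so m33 = False.
The clause (m32) is unit, so m32 = True.
The clause (¬m12) is unit, so m12 = False.
The clause (¬m42) is unit, so m42 = False.
The clause (m43) is unit, so m43 = True.
Now (¬m43) is unsatisfied and unit — conflict.
Either choice for m22 ends in contradiction.
Either choice for m11 ends in contradiction.

UNSATISFIABLE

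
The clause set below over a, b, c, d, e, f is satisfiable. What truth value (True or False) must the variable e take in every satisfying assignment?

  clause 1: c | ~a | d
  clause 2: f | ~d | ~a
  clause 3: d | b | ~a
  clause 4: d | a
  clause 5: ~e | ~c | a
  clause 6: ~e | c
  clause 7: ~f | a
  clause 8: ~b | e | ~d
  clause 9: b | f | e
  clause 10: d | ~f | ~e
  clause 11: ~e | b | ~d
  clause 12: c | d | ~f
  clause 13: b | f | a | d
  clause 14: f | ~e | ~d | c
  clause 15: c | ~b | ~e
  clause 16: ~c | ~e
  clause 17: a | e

False

Suppose e = 1.
The clause (c) is unit, so c = 1.
That conflicts with the unit clause (~c).
So every satisfying assignment has e = False.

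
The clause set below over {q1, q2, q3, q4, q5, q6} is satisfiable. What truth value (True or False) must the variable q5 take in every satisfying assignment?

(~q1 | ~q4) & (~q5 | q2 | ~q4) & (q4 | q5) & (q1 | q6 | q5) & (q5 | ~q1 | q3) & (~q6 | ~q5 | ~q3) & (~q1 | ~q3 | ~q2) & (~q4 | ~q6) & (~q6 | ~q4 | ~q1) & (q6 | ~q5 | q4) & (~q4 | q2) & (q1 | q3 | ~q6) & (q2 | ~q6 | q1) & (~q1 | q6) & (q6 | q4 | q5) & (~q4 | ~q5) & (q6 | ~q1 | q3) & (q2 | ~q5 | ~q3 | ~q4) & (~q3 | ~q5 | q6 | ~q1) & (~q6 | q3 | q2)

Suppose q5 = 0.
From the singleton clause (q4), q4 = 1.
From the singleton clause (~q1), q1 = 0.
From the singleton clause (q6), q6 = 1.
Now (~q6) is unsatisfied and unit — conflict.
So every satisfying assignment has q5 = True.

True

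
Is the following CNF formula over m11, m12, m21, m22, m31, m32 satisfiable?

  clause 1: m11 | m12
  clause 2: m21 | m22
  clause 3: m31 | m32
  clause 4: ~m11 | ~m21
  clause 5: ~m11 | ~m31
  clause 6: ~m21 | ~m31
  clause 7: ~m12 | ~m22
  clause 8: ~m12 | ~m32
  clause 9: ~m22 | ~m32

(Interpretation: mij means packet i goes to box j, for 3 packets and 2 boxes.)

Branch on m11: set m11 = 1.
(~m21) alone gives m21 = 0.
(m22) alone gives m22 = 1.
(~m31) alone gives m31 = 0.
(m32) alone gives m32 = 1.
But (~m32) is also a unit clause — contradiction.
Undo m11 and try m11 = 0.
(m12) alone gives m12 = 1.
(~m22) alone gives m22 = 0.
(m21) alone gives m21 = 1.
(~m31) alone gives m31 = 0.
(m32) alone gives m32 = 1.
But (~m32) is also a unit clause — contradiction.
Both values of m11 lead to a conflict.
No assignment satisfies every clause.

No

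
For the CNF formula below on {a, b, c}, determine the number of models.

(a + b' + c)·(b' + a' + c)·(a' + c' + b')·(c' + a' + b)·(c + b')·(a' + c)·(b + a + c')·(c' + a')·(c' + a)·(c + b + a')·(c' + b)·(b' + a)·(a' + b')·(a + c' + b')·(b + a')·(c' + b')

1

There are 2^3 = 8 truth assignments over (a, b, c).
Check each against the 16 clauses (columns in the order a, b, c):
  F F F  ✓ satisfies all
  F F T  ✗ fails (b + a + c')
  F T F  ✗ fails (a + b' + c)
  F T T  ✗ fails (c' + a)
  T F F  ✗ fails (a' + c)
  T F T  ✗ fails (c' + a' + b)
  T T F  ✗ fails (b' + a' + c)
  T T T  ✗ fails (a' + c' + b')
1 of the 8 rows is a model.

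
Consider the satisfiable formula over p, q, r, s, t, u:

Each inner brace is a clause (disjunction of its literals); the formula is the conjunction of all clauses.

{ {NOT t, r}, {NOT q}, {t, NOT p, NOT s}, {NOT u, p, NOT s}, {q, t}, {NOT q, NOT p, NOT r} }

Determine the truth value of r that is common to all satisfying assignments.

True

Suppose r = false.
Unit clause (NOT t) forces t = false.
Unit clause (NOT q) forces q = false.
Now (q) is unsatisfied and unit — conflict.
So every satisfying assignment has r = True.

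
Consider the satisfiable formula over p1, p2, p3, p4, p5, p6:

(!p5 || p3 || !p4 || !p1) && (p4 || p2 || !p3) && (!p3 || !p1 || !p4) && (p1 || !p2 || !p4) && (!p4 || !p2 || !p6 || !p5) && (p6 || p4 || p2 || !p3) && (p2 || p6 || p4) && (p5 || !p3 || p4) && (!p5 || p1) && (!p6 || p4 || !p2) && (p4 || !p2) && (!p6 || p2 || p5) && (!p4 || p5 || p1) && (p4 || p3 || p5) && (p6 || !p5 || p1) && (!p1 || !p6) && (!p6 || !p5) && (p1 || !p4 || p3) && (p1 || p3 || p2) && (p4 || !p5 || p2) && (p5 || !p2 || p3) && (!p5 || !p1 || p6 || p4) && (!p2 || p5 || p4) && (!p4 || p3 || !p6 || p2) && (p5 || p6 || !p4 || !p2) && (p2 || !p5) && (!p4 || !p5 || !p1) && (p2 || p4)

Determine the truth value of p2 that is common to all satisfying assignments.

False

Suppose p2 = true.
Unit clause (p4) forces p4 = true.
Unit clause (p1) forces p1 = true.
Unit clause (!p3) forces p3 = false.
Unit clause (!p5) forces p5 = false.
Now (p5) is unsatisfied and unit — conflict.
So every satisfying assignment has p2 = False.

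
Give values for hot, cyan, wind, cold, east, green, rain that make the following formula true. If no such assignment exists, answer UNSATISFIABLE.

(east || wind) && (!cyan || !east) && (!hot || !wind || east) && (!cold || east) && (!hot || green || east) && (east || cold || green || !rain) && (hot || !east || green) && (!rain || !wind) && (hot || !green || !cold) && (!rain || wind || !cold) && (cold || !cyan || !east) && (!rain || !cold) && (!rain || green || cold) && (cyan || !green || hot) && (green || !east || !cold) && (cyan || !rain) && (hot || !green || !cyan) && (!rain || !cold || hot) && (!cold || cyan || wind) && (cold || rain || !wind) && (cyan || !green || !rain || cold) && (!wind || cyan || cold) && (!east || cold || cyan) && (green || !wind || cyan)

hot: true; cyan: false; wind: true; cold: true; east: true; green: true; rain: false

Branch on east: set east = true.
The clause (!cyan) is unit, so cyan = false.
The clause (!rain) is unit, so rain = false.
The clause (cold) is unit, so cold = true.
The clause (green) is unit, so green = true.
The clause (hot) is unit, so hot = true.
The clause (wind) is unit, so wind = true.
Every clause now holds.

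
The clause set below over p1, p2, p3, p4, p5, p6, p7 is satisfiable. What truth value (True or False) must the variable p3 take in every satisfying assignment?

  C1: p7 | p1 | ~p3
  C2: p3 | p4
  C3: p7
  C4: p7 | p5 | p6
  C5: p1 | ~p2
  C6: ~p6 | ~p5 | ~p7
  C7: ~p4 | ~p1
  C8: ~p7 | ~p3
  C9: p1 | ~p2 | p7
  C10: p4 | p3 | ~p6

Suppose p3 = 1.
The clause (p7) is unit, so p7 = 1.
But (~p7) is also a unit clause — contradiction.
So every satisfying assignment has p3 = False.

False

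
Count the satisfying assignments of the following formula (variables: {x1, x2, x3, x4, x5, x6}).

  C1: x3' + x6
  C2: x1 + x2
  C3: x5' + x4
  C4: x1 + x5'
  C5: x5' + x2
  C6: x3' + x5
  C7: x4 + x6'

There are 2^6 = 64 truth assignments over (x1, x2, x3, x4, x5, x6).
Split on x3. With x3 = 1, the clauses containing x3 are satisfied and x3' drops from the rest; 1 of the 2^5 = 32 assignments to the other variables satisfy what remains.
With x3 = 0, by the same count on the reduced clause set, 11 assignments work.
(One model: x1=F, x2=T, x3=F, x4=F, x5=F, x6=F.)
Total: 1 + 11 = 12.

12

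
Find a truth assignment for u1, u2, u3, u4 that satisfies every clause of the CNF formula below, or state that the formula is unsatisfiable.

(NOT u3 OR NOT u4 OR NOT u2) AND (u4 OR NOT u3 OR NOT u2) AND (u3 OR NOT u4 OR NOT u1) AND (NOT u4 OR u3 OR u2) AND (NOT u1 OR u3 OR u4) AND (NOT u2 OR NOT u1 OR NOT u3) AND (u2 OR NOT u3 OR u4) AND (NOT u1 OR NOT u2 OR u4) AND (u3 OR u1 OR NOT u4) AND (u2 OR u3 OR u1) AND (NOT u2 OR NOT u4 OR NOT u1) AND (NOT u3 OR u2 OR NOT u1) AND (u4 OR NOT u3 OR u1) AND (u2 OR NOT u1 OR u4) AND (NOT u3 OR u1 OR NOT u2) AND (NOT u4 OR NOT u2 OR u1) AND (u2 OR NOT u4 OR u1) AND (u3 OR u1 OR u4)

Try u3 = false.
Try u4 = false.
The clause (NOT u1) is unit, so u1 = false.
That conflicts with the unit clause (u1).
That branch fails; take u4 = true instead.
The clause (NOT u1) is unit, so u1 = false.
That conflicts with the unit clause (u1).
Neither u4 = true nor u4 = false works.
That branch fails; take u3 = true instead.
Try u4 = false.
The clause (NOT u2) is unit, so u2 = false.
That conflicts with the unit clause (u2).
That branch fails; take u4 = true instead.
The clause (NOT u2) is unit, so u2 = false.
The clause (NOT u1) is unit, so u1 = false.
That conflicts with the unit clause (u1).
Neither u4 = true nor u4 = false works.
Neither u3 = true nor u3 = false works.

UNSATISFIABLE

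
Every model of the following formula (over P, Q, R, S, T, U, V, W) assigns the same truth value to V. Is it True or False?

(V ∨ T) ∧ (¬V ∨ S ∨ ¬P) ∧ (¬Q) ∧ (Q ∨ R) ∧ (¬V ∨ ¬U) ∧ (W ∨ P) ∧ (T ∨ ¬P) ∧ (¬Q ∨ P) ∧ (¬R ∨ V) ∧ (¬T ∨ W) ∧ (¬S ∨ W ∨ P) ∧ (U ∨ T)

Suppose V = False.
Unit clause (T) forces T = True.
Unit clause (¬Q) forces Q = False.
Unit clause (R) forces R = True.
Now (¬R) is unsatisfied and unit — conflict.
So every satisfying assignment has V = True.

True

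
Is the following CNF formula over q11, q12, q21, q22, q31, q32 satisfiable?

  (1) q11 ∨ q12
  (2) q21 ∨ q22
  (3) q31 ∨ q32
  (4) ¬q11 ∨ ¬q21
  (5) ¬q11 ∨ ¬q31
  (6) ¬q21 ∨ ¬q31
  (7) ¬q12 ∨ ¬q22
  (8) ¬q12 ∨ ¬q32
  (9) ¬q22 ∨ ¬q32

Suppose q11 = True.
(¬q21) alone gives q21 = False.
(q22) alone gives q22 = True.
(¬q31) alone gives q31 = False.
(q32) alone gives q32 = True.
Now (¬q32) is unsatisfied and unit — conflict.
Undo q11 and try q11 = False.
(q12) alone gives q12 = True.
(¬q22) alone gives q22 = False.
(q21) alone gives q21 = True.
(¬q31) alone gives q31 = False.
(q32) alone gives q32 = True.
Now (¬q32) is unsatisfied and unit — conflict.
Neither q11 = True nor q11 = False works.
No assignment satisfies every clause.

Unsatisfiable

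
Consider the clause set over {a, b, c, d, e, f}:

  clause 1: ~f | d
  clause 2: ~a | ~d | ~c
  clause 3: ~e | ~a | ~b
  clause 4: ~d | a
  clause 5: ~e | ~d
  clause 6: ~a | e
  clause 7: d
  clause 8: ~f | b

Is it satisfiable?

(d) alone gives d = 1.
(a) alone gives a = 1.
(~c) alone gives c = 0.
(~e) alone gives e = 0.
But (e) is also a unit clause — contradiction.
No assignment satisfies every clause.

No, unsatisfiable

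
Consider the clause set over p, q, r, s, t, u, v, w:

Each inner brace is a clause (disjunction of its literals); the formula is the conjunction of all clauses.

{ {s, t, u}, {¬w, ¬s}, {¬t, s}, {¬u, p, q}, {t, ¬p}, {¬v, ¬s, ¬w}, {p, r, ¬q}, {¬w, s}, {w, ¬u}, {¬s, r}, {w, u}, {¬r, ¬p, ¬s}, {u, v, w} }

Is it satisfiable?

No, unsatisfiable

Branch on w: set w = False.
The clause (¬u) is unit, so u = False.
That conflicts with the unit clause (u).
That branch fails; take w = True instead.
The clause (¬s) is unit, so s = False.
That conflicts with the unit clause (s).
Either choice for w ends in contradiction.
No assignment satisfies every clause.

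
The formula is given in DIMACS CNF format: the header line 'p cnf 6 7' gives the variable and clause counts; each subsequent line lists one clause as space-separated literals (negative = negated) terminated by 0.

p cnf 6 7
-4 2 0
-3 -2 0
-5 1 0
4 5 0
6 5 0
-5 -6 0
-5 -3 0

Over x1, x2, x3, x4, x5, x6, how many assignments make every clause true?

5

There are 2^6 = 64 truth assignments over (x1, x2, x3, x4, x5, x6).
Split on x6. With x6 = True, the clauses containing x6 are satisfied and ¬x6 drops from the rest; 2 of the 2^5 = 32 assignments to the other variables satisfy what remains.
With x6 = False, by the same count on the reduced clause set, 3 assignments work.
(One model: x1=F, x2=T, x3=F, x4=T, x5=F, x6=T.)
Total: 2 + 3 = 5.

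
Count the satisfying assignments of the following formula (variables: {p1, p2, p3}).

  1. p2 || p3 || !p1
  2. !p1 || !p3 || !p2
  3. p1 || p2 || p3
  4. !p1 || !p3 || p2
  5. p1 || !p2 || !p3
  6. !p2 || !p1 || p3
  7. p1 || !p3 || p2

There are 2^3 = 8 truth assignments over (p1, p2, p3).
Check each against the 7 clauses (columns in the order p1, p2, p3):
  F F F  ✗ fails (p1 || p2 || p3)
  F F T  ✗ fails (p1 || !p3 || p2)
  F T F  ✓ satisfies all
  F T T  ✗ fails (p1 || !p2 || !p3)
  T F F  ✗ fails (p2 || p3 || !p1)
  T F T  ✗ fails (!p1 || !p3 || p2)
  T T F  ✗ fails (!p2 || !p1 || p3)
  T T T  ✗ fails (!p1 || !p3 || !p2)
1 of the 8 rows is a model.

1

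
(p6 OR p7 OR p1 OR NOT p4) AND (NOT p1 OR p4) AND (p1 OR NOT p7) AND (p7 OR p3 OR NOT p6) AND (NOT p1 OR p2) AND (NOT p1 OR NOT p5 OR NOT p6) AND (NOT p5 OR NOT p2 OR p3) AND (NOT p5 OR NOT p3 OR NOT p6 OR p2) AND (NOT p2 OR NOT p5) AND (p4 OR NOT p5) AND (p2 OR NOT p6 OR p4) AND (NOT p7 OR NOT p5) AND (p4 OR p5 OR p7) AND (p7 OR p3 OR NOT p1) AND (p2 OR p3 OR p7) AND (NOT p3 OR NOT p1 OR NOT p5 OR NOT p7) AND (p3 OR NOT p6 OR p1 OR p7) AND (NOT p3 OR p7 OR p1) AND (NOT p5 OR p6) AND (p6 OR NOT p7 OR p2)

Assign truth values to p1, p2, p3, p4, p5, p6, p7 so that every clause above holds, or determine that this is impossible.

p1 ↦ true; p2 ↦ true; p3 ↦ true; p4 ↦ true; p5 ↦ false; p6 ↦ false; p7 ↦ false

Case p1 = true:
Unit clause (p4) forces p4 = true.
Unit clause (p2) forces p2 = true.
Unit clause (NOT p5) forces p5 = false.
Case p7 = false:
Unit clause (p3) forces p3 = true.
Every clause is now satisfied; p6 is unconstrained.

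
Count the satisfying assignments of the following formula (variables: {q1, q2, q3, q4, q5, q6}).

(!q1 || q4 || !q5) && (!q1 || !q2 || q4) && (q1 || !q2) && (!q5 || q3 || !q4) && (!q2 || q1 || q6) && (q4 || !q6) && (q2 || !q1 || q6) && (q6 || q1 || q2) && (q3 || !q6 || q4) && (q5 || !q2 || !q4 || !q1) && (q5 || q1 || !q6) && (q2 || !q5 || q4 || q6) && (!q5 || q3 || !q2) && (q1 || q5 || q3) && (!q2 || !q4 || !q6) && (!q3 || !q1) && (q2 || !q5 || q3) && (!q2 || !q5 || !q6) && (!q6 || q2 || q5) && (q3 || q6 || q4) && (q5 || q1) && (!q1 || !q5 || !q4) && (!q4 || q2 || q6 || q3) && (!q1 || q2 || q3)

There are 2^6 = 64 truth assignments over (q1, q2, q3, q4, q5, q6).
Split on q1. With q1 = true, the clauses containing q1 are satisfied and !q1 drops from the rest; 0 of the 2^5 = 32 assignments to the other variables satisfy what remains.
With q1 = false, by the same count on the reduced clause set, 1 assignment works.
(One model: q1=F, q2=F, q3=T, q4=T, q5=T, q6=T.)
Total: 0 + 1 = 1.

1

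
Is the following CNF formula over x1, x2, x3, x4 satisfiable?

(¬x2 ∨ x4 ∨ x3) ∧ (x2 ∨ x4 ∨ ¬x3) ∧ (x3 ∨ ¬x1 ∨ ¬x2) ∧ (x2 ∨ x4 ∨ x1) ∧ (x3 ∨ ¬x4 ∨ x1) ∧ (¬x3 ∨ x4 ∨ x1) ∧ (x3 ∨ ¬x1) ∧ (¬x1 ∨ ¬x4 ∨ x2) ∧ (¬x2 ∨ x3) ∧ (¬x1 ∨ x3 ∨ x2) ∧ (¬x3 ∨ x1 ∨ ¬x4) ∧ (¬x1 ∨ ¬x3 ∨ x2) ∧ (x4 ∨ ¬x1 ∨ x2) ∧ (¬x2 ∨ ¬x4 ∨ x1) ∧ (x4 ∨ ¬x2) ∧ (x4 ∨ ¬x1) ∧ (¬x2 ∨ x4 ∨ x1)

Yes

Suppose x3 = True.
Suppose x2 = True.
Unit clause (x4) forces x4 = True.
Unit clause (x1) forces x1 = True.
All clauses are satisfied.
A satisfying assignment: x1 ↦ True; x2 ↦ True; x3 ↦ True; x4 ↦ True.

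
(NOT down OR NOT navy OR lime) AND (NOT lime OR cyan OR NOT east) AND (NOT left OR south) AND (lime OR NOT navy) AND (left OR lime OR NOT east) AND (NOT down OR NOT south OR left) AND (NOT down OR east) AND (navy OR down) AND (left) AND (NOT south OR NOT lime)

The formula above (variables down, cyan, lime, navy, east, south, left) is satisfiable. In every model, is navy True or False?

False

Suppose navy = true.
Unit clause (lime) forces lime = true.
Unit clause (left) forces left = true.
Unit clause (south) forces south = true.
That conflicts with the unit clause (NOT south).
So every satisfying assignment has navy = False.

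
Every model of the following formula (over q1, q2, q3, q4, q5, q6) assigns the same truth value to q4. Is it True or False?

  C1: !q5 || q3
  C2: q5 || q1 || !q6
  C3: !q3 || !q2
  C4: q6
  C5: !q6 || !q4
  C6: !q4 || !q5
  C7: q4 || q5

False

Suppose q4 = true.
Unit clause (q6) forces q6 = true.
That conflicts with the unit clause (!q6).
So every satisfying assignment has q4 = False.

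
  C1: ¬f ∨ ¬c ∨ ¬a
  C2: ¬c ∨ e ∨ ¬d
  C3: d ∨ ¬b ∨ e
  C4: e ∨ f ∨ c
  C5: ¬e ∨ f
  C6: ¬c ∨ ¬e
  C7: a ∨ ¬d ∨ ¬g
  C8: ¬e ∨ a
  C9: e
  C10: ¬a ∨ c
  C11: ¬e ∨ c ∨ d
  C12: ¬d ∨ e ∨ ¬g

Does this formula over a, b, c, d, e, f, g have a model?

From the singleton clause (e), e = True.
From the singleton clause (f), f = True.
From the singleton clause (¬c), c = False.
From the singleton clause (a), a = True.
But (¬a) is also a unit clause — contradiction.
No assignment satisfies every clause.

Unsatisfiable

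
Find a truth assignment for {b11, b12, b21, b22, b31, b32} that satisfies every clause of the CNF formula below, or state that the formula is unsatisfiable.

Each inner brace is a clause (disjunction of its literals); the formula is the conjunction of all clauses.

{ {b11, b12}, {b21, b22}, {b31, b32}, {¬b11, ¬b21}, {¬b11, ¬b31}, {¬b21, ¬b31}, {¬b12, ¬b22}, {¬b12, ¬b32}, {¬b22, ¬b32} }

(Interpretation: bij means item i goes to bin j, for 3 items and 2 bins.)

Branch on b11: set b11 = True.
(¬b21) alone gives b21 = False.
(b22) alone gives b22 = True.
(¬b31) alone gives b31 = False.
(b32) alone gives b32 = True.
Now (¬b32) is unsatisfied and unit — conflict.
So b11 must be the other value — set b11 = False.
(b12) alone gives b12 = True.
(¬b22) alone gives b22 = False.
(b21) alone gives b21 = True.
(¬b31) alone gives b31 = False.
(b32) alone gives b32 = True.
Now (¬b32) is unsatisfied and unit — conflict.
Both values of b11 lead to a conflict.

UNSATISFIABLE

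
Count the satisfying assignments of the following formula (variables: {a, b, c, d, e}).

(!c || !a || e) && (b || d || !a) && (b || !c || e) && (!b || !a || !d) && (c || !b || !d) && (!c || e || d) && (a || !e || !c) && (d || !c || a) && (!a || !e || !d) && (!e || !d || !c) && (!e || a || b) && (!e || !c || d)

8

There are 2^5 = 32 truth assignments over (a, b, c, d, e).
Split on b. With b = true, the clauses containing b are satisfied and !b drops from the rest; 5 of the 2^4 = 16 assignments to the other variables satisfy what remains.
With b = false, by the same count on the reduced clause set, 3 assignments work.
(One model: a=F, b=F, c=F, d=F, e=F.)
Total: 5 + 3 = 8.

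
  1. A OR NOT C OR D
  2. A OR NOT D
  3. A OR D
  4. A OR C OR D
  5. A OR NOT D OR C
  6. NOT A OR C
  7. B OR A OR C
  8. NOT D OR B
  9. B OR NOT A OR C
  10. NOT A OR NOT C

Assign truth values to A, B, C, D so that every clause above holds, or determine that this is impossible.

Branch on A: set A = true.
Unit clause (C) forces C = true.
But (NOT C) is also a unit clause — contradiction.
Undo A and try A = false.
Unit clause (NOT D) forces D = false.
But (D) is also a unit clause — contradiction.
Both values of A lead to a conflict.

UNSATISFIABLE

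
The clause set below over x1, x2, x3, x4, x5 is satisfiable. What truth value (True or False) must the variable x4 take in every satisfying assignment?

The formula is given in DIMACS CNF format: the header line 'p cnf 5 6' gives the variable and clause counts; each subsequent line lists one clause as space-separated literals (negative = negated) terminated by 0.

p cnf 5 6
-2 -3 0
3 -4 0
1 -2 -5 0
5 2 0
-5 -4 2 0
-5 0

Suppose x4 = True.
(x3) alone gives x3 = True.
(¬x2) alone gives x2 = False.
(x5) alone gives x5 = True.
But (¬x5) is also a unit clause — contradiction.
So every satisfying assignment has x4 = False.

False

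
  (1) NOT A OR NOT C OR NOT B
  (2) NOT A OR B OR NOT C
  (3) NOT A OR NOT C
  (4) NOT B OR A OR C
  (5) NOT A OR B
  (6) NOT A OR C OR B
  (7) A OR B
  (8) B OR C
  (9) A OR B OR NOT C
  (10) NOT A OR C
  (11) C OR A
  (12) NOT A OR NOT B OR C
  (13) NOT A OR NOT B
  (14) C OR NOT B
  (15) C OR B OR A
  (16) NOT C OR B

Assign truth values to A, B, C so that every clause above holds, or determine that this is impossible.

A=false, B=true, C=true

Suppose A = false.
Unit clause (B) forces B = true.
Unit clause (C) forces C = true.
All clauses are satisfied.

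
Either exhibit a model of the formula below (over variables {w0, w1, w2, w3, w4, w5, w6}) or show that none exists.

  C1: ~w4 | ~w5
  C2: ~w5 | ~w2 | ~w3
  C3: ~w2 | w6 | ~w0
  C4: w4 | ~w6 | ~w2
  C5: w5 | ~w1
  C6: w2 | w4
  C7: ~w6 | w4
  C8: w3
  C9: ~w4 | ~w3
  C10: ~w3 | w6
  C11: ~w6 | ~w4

UNSATISFIABLE

From the singleton clause (w3), w3 = 1.
From the singleton clause (~w4), w4 = 0.
From the singleton clause (w2), w2 = 1.
From the singleton clause (~w5), w5 = 0.
From the singleton clause (~w6), w6 = 0.
But (w6) is also a unit clause — contradiction.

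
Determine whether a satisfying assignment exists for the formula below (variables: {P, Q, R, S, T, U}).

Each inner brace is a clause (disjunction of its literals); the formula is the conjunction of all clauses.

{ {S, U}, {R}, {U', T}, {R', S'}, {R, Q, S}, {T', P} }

Yes

The clause (R) is unit, so R = 1.
The clause (S') is unit, so S = 0.
The clause (U) is unit, so U = 1.
The clause (T) is unit, so T = 1.
The clause (P) is unit, so P = 1.
Every clause is now satisfied; Q is unconstrained.
A satisfying assignment: P ↦ 1,  Q ↦ 0,  R ↦ 1,  S ↦ 0,  T ↦ 1,  U ↦ 1.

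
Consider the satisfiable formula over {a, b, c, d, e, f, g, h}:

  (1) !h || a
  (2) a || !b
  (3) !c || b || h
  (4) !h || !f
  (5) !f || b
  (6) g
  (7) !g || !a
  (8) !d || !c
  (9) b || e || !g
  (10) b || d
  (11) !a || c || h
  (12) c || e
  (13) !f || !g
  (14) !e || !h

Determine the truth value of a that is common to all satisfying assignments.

Suppose a = true.
From the singleton clause (g), g = true.
But (!g) is also a unit clause — contradiction.
So every satisfying assignment has a = False.

False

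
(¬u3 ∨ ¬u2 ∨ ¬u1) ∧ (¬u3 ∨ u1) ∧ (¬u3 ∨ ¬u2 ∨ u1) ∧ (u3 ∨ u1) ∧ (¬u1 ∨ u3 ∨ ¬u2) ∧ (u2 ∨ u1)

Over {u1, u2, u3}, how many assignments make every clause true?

2

There are 2^3 = 8 truth assignments over (u1, u2, u3).
Check each against the 6 clauses (columns in the order u1, u2, u3):
  F F F  ✗ fails (u3 ∨ u1)
  F F T  ✗ fails (¬u3 ∨ u1)
  F T F  ✗ fails (u3 ∨ u1)
  F T T  ✗ fails (¬u3 ∨ u1)
  T F F  ✓ satisfies all
  T F T  ✓ satisfies all
  T T F  ✗ fails (¬u1 ∨ u3 ∨ ¬u2)
  T T T  ✗ fails (¬u3 ∨ ¬u2 ∨ ¬u1)
2 of the 8 rows are models.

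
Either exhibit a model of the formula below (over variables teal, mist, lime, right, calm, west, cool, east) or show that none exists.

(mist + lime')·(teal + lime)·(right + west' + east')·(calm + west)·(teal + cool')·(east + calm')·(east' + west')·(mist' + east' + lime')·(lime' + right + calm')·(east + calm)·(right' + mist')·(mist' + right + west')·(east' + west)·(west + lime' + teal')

UNSATISFIABLE

Suppose mist = 1.
(right') alone gives right = 0.
(west') alone gives west = 0.
(calm) alone gives calm = 1.
(east) alone gives east = 1.
But (east') is also a unit clause — contradiction.
Backtrack on mist: now try mist = 0.
(lime') alone gives lime = 0.
(teal) alone gives teal = 1.
Suppose calm = 1.
(east) alone gives east = 1.
(west') alone gives west = 0.
But (west) is also a unit clause — contradiction.
Backtrack on calm: now try calm = 0.
(west) alone gives west = 1.
(east') alone gives east = 0.
But (east) is also a unit clause — contradiction.
Either choice for calm ends in contradiction.
Either choice for mist ends in contradiction.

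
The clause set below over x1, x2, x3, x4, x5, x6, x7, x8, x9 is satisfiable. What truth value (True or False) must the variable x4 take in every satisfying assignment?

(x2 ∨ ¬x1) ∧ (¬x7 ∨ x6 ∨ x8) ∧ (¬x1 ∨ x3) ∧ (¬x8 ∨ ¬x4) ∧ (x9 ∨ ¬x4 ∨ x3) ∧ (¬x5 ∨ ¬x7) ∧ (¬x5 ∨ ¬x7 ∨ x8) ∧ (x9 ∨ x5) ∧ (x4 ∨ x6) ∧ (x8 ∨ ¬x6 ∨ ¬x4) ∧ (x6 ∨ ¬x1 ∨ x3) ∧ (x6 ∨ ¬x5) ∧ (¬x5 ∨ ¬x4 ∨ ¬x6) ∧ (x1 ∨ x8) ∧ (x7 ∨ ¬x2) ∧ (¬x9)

False

Suppose x4 = True.
The clause (¬x8) is unit, so x8 = False.
The clause (¬x6) is unit, so x6 = False.
The clause (¬x7) is unit, so x7 = False.
The clause (¬x5) is unit, so x5 = False.
The clause (x9) is unit, so x9 = True.
But (¬x9) is also a unit clause — contradiction.
So every satisfying assignment has x4 = False.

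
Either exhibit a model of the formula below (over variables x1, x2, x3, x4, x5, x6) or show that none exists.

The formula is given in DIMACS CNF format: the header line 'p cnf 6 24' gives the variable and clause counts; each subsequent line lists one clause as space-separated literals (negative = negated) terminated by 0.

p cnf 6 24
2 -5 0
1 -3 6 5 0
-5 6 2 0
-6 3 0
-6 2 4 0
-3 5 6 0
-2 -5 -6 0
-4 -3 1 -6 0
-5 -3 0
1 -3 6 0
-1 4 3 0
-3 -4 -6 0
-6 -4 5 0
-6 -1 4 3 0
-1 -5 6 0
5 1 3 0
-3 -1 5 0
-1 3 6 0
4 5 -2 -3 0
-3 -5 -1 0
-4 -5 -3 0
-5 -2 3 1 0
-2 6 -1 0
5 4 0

UNSATISFIABLE

Case x2 = True:
Case x6 = False:
From the singleton clause (¬x1), x1 = False.
From the singleton clause (¬x3), x3 = False.
From the singleton clause (x5), x5 = True.
That conflicts with the unit clause (¬x5).
Undo x6 and try x6 = True.
From the singleton clause (x3), x3 = True.
From the singleton clause (¬x5), x5 = False.
From the singleton clause (¬x4), x4 = False.
That conflicts with the unit clause (x4).
Either choice for x6 ends in contradiction.
Undo x2 and try x2 = False.
From the singleton clause (¬x5), x5 = False.
From the singleton clause (x4), x4 = True.
From the singleton clause (¬x6), x6 = False.
From the singleton clause (¬x3), x3 = False.
From the singleton clause (x1), x1 = True.
That conflicts with the unit clause (¬x1).
Either choice for x2 ends in contradiction.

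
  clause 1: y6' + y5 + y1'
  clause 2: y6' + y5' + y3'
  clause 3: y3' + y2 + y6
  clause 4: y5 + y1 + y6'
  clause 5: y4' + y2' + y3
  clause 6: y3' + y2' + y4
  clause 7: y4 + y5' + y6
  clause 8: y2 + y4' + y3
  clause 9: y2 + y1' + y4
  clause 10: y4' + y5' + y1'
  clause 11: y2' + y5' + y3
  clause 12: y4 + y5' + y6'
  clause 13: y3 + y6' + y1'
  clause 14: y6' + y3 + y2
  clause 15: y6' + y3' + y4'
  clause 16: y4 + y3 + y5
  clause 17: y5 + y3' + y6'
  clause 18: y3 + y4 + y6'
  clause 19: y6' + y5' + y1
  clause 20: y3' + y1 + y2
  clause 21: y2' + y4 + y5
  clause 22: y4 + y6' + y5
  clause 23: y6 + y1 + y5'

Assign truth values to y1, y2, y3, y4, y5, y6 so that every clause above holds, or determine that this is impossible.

Try y6 = 0.
Try y3 = 1.
Unit clause (y2) forces y2 = 1.
Unit clause (y4) forces y4 = 1.
Try y5 = 0.
No clause remains; y1 is free.

y1: 1, y2: 1, y3: 1, y4: 1, y5: 0, y6: 0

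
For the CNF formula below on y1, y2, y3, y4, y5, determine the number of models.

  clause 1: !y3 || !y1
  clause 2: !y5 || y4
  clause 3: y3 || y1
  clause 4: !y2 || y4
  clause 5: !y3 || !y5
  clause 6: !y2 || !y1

6

There are 2^5 = 32 truth assignments over (y1, y2, y3, y4, y5).
Split on y1. With y1 = true, the clauses containing y1 are satisfied and !y1 drops from the rest; 3 of the 2^4 = 16 assignments to the other variables satisfy what remains.
With y1 = false, by the same count on the reduced clause set, 3 assignments work.
(One model: y1=F, y2=F, y3=T, y4=F, y5=F.)
Total: 3 + 3 = 6.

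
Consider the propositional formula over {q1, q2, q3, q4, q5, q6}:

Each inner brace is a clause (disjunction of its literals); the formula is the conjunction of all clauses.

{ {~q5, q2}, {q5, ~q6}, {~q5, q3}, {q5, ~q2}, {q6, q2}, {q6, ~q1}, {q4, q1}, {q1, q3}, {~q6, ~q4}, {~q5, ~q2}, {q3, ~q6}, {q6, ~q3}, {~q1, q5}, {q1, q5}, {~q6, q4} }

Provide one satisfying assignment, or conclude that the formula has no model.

Case q5 = 0:
From the singleton clause (~q6), q6 = 0.
From the singleton clause (~q2), q2 = 0.
Now (q2) is unsatisfied and unit — conflict.
Undo q5 and try q5 = 1.
From the singleton clause (q2), q2 = 1.
Now (~q2) is unsatisfied and unit — conflict.
Either choice for q5 ends in contradiction.

UNSATISFIABLE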